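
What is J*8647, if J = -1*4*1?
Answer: -34588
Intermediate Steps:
J = -4 (J = -4*1 = -4)
J*8647 = -4*8647 = -34588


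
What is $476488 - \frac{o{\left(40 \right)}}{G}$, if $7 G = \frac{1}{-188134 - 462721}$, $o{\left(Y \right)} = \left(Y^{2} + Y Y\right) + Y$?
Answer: $14761867888$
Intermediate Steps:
$o{\left(Y \right)} = Y + 2 Y^{2}$ ($o{\left(Y \right)} = \left(Y^{2} + Y^{2}\right) + Y = 2 Y^{2} + Y = Y + 2 Y^{2}$)
$G = - \frac{1}{4555985}$ ($G = \frac{1}{7 \left(-188134 - 462721\right)} = \frac{1}{7 \left(-650855\right)} = \frac{1}{7} \left(- \frac{1}{650855}\right) = - \frac{1}{4555985} \approx -2.1949 \cdot 10^{-7}$)
$476488 - \frac{o{\left(40 \right)}}{G} = 476488 - \frac{40 \left(1 + 2 \cdot 40\right)}{- \frac{1}{4555985}} = 476488 - 40 \left(1 + 80\right) \left(-4555985\right) = 476488 - 40 \cdot 81 \left(-4555985\right) = 476488 - 3240 \left(-4555985\right) = 476488 - -14761391400 = 476488 + 14761391400 = 14761867888$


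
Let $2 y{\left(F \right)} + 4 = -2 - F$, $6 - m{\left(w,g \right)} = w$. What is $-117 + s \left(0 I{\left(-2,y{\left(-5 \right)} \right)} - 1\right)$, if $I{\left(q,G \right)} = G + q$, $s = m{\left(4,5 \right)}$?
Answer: $-119$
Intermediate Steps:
$m{\left(w,g \right)} = 6 - w$
$s = 2$ ($s = 6 - 4 = 2$)
$y{\left(F \right)} = -3 - \frac{F}{2}$ ($y{\left(F \right)} = -2 + \frac{-2 - F}{2} = -2 - \left(1 + \frac{F}{2}\right) = -3 - \frac{F}{2}$)
$-117 + s \left(0 I{\left(-2,y{\left(-5 \right)} \right)} - 1\right) = -117 + 2 \left(0 \left(\left(-3 - - \frac{5}{2}\right) - 2\right) - 1\right) = -117 + 2 \left(0 \left(\left(-3 + \frac{5}{2}\right) - 2\right) - 1\right) = -117 + 2 \left(0 \left(- \frac{1}{2} - 2\right) - 1\right) = -117 + 2 \left(0 \left(- \frac{5}{2}\right) - 1\right) = -117 + 2 \left(0 - 1\right) = -117 + 2 \left(-1\right) = -117 - 2 = -119$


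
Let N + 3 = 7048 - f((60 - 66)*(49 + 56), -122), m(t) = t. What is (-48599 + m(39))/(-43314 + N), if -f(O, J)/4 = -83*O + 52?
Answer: -48560/173099 ≈ -0.28053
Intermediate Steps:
f(O, J) = -208 + 332*O (f(O, J) = -4*(-83*O + 52) = -4*(52 - 83*O) = -208 + 332*O)
N = 216413 (N = -3 + (7048 - (-208 + 332*((60 - 66)*(49 + 56)))) = -3 + (7048 - (-208 + 332*(-6*105))) = -3 + (7048 - (-208 + 332*(-630))) = -3 + (7048 - (-208 - 209160)) = -3 + (7048 - 1*(-209368)) = -3 + (7048 + 209368) = -3 + 216416 = 216413)
(-48599 + m(39))/(-43314 + N) = (-48599 + 39)/(-43314 + 216413) = -48560/173099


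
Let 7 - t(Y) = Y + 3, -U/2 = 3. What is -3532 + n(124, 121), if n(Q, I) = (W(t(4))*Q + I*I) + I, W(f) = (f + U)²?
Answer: 15694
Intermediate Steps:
U = -6 (U = -2*3 = -6)
t(Y) = 4 - Y (t(Y) = 7 - (Y + 3) = 7 - (3 + Y) = 7 + (-3 - Y) = 4 - Y)
W(f) = (-6 + f)² (W(f) = (f - 6)² = (-6 + f)²)
n(Q, I) = I + I² + 36*Q (n(Q, I) = ((-6 + (4 - 1*4))²*Q + I*I) + I = ((-6 + (4 - 4))²*Q + I²) + I = ((-6 + 0)²*Q + I²) + I = ((-6)²*Q + I²) + I = (36*Q + I²) + I = (I² + 36*Q) + I = I + I² + 36*Q)
-3532 + n(124, 121) = -3532 + (121 + 121² + 36*124) = -3532 + (121 + 14641 + 4464) = -3532 + 19226 = 15694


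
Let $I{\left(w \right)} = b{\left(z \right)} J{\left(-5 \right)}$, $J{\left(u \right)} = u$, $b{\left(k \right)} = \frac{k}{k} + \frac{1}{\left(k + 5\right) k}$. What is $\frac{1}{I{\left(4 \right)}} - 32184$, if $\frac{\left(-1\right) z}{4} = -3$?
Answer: $- \frac{32988804}{1025} \approx -32184.0$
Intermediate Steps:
$z = 12$ ($z = \left(-4\right) \left(-3\right) = 12$)
$b{\left(k \right)} = 1 + \frac{1}{k \left(5 + k\right)}$ ($b{\left(k \right)} = 1 + \frac{1}{\left(5 + k\right) k} = 1 + \frac{1}{k \left(5 + k\right)}$)
$I{\left(w \right)} = - \frac{1025}{204}$ ($I{\left(w \right)} = \frac{1 + 12^{2} + 5 \cdot 12}{12 \left(5 + 12\right)} \left(-5\right) = \frac{1 + 144 + 60}{12 \cdot 17} \left(-5\right) = \frac{1}{12} \cdot \frac{1}{17} \cdot 205 \left(-5\right) = \frac{205}{204} \left(-5\right) = - \frac{1025}{204}$)
$\frac{1}{I{\left(4 \right)}} - 32184 = \frac{1}{- \frac{1025}{204}} - 32184 = - \frac{204}{1025} - 32184 = - \frac{32988804}{1025}$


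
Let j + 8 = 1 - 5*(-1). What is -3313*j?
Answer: 6626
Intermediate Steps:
j = -2 (j = -8 + (1 - 5*(-1)) = -8 + (1 + 5) = -8 + 6 = -2)
-3313*j = -3313*(-2) = 6626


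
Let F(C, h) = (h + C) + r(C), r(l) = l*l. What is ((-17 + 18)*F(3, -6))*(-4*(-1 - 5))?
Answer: 144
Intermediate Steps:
r(l) = l²
F(C, h) = C + h + C² (F(C, h) = (h + C) + C² = (C + h) + C² = C + h + C²)
((-17 + 18)*F(3, -6))*(-4*(-1 - 5)) = ((-17 + 18)*(3 - 6 + 3²))*(-4*(-1 - 5)) = (1*(3 - 6 + 9))*(-4*(-6)) = (1*6)*24 = 6*24 = 144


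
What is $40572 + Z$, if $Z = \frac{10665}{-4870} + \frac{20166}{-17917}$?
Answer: $\frac{707970523731}{17451158} \approx 40569.0$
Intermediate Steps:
$Z = - \frac{57858645}{17451158}$ ($Z = 10665 \left(- \frac{1}{4870}\right) + 20166 \left(- \frac{1}{17917}\right) = - \frac{2133}{974} - \frac{20166}{17917} = - \frac{57858645}{17451158} \approx -3.3155$)
$40572 + Z = 40572 - \frac{57858645}{17451158} = \frac{707970523731}{17451158}$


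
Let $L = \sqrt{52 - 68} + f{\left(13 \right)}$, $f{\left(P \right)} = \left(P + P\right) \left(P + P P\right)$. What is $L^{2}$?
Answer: $22391808 + 37856 i \approx 2.2392 \cdot 10^{7} + 37856.0 i$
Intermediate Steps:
$f{\left(P \right)} = 2 P \left(P + P^{2}\right)$
$L = 4732 + 4 i$ ($L = \sqrt{52 - 68} + 2 \cdot 13^{2} \left(1 + 13\right) = \sqrt{-16} + 2 \cdot 169 \cdot 14 = 4 i + 4732 = 4732 + 4 i \approx 4732.0 + 4.0 i$)
$L^{2} = \left(4732 + 4 i\right)^{2}$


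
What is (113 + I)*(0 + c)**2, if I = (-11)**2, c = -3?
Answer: 2106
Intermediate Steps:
I = 121
(113 + I)*(0 + c)**2 = (113 + 121)*(0 - 3)**2 = 234*(-3)**2 = 234*9 = 2106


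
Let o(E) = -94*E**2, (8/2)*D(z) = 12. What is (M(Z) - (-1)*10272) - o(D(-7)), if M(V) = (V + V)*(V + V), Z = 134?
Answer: 82942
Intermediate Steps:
M(V) = 4*V**2 (M(V) = (2*V)*(2*V) = 4*V**2)
D(z) = 3 (D(z) = (1/4)*12 = 3)
(M(Z) - (-1)*10272) - o(D(-7)) = (4*134**2 - (-1)*10272) - (-94)*3**2 = (4*17956 - 1*(-10272)) - (-94)*9 = (71824 + 10272) - 1*(-846) = 82096 + 846 = 82942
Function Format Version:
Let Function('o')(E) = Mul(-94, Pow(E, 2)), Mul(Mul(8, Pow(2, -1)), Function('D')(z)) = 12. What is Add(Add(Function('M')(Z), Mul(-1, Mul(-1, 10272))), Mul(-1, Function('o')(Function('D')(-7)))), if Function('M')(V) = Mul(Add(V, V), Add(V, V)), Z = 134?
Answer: 82942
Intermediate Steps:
Function('M')(V) = Mul(4, Pow(V, 2)) (Function('M')(V) = Mul(Mul(2, V), Mul(2, V)) = Mul(4, Pow(V, 2)))
Function('D')(z) = 3 (Function('D')(z) = Mul(Rational(1, 4), 12) = 3)
Add(Add(Function('M')(Z), Mul(-1, Mul(-1, 10272))), Mul(-1, Function('o')(Function('D')(-7)))) = Add(Add(Mul(4, Pow(134, 2)), Mul(-1, Mul(-1, 10272))), Mul(-1, Mul(-94, Pow(3, 2)))) = Add(Add(Mul(4, 17956), Mul(-1, -10272)), Mul(-1, Mul(-94, 9))) = Add(Add(71824, 10272), Mul(-1, -846)) = Add(82096, 846) = 82942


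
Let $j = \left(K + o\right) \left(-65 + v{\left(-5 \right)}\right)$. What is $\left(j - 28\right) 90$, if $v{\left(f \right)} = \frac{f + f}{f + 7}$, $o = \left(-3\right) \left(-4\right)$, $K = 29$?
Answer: $-260820$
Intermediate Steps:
$o = 12$
$v{\left(f \right)} = \frac{2 f}{7 + f}$
$j = -2870$ ($j = \left(29 + 12\right) \left(-65 + 2 \left(-5\right) \frac{1}{7 - 5}\right) = 41 \left(-65 + 2 \left(-5\right) \frac{1}{2}\right) = 41 \left(-65 - 5\right) = 41 \left(-70\right) = -2870$)
$\left(j - 28\right) 90 = \left(-2870 - 28\right) 90 = \left(-2898\right) 90 = -260820$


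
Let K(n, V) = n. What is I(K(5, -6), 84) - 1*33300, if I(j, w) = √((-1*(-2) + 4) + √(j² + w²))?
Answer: -33300 + √(6 + √7081) ≈ -33291.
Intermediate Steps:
I(j, w) = √(6 + √(j² + w²)) (I(j, w) = √((2 + 4) + √(j² + w²)) = √(6 + √(j² + w²)))
I(K(5, -6), 84) - 1*33300 = √(6 + √(5² + 84²)) - 1*33300 = √(6 + √(25 + 7056)) - 33300 = √(6 + √7081) - 33300 = -33300 + √(6 + √7081)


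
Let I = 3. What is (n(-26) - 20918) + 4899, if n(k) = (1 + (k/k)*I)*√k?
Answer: -16019 + 4*I*√26 ≈ -16019.0 + 20.396*I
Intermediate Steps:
n(k) = 4*√k (n(k) = (1 + (k/k)*3)*√k = (1 + 1*3)*√k = (1 + 3)*√k = 4*√k)
(n(-26) - 20918) + 4899 = (4*√(-26) - 20918) + 4899 = (4*(I*√26) - 20918) + 4899 = (4*I*√26 - 20918) + 4899 = (-20918 + 4*I*√26) + 4899 = -16019 + 4*I*√26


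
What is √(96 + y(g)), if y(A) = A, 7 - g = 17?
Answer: √86 ≈ 9.2736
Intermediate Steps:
g = -10 (g = 7 - 1*17 = 7 - 17 = -10)
√(96 + y(g)) = √(96 - 10) = √86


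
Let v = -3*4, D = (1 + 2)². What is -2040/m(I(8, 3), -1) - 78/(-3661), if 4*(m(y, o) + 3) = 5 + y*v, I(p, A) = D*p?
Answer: 29941698/3188731 ≈ 9.3898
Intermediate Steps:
D = 9 (D = 3² = 9)
v = -12
I(p, A) = 9*p
m(y, o) = -7/4 - 3*y (m(y, o) = -3 + (5 + y*(-12))/4 = -3 + (5 - 12*y)/4 = -3 + (5/4 - 3*y) = -7/4 - 3*y)
-2040/m(I(8, 3), -1) - 78/(-3661) = -2040/(-7/4 - 27*8) - 78/(-3661) = -2040/(-7/4 - 3*72) - 78*(-1/3661) = -2040/(-7/4 - 216) + 78/3661 = -2040/(-871/4) + 78/3661 = -2040*(-4/871) + 78/3661 = 8160/871 + 78/3661 = 29941698/3188731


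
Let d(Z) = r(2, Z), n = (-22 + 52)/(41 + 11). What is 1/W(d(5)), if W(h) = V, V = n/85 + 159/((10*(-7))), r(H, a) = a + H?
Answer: -7735/17517 ≈ -0.44157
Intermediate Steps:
r(H, a) = H + a
n = 15/26 (n = 30/52 = 30*(1/52) = 15/26 ≈ 0.57692)
d(Z) = 2 + Z
V = -17517/7735 (V = (15/26)/85 + 159/((10*(-7))) = (15/26)*(1/85) + 159/(-70) = 3/442 + 159*(-1/70) = 3/442 - 159/70 = -17517/7735 ≈ -2.2646)
W(h) = -17517/7735
1/W(d(5)) = 1/(-17517/7735) = -7735/17517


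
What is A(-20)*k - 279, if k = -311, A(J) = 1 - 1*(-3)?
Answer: -1523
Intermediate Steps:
A(J) = 4 (A(J) = 1 + 3 = 4)
A(-20)*k - 279 = 4*(-311) - 279 = -1244 - 279 = -1523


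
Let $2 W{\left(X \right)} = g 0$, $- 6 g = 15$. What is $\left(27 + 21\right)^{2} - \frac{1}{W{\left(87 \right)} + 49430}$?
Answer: $\frac{113886719}{49430} \approx 2304.0$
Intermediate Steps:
$g = - \frac{5}{2}$ ($g = \left(- \frac{1}{6}\right) 15 = - \frac{5}{2} \approx -2.5$)
$W{\left(X \right)} = 0$ ($W{\left(X \right)} = \frac{\left(- \frac{5}{2}\right) 0}{2} = \frac{1}{2} \cdot 0 = 0$)
$\left(27 + 21\right)^{2} - \frac{1}{W{\left(87 \right)} + 49430} = \left(27 + 21\right)^{2} - \frac{1}{0 + 49430} = 48^{2} - \frac{1}{49430} = 2304 - \frac{1}{49430} = \frac{113886719}{49430}$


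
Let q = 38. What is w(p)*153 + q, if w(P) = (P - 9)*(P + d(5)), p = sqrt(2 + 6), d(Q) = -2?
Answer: 4016 - 3366*sqrt(2) ≈ -744.24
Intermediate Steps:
p = 2*sqrt(2) (p = sqrt(8) = 2*sqrt(2) ≈ 2.8284)
w(P) = (-9 + P)*(-2 + P) (w(P) = (P - 9)*(P - 2) = (-9 + P)*(-2 + P))
w(p)*153 + q = (18 + (2*sqrt(2))**2 - 22*sqrt(2))*153 + 38 = (18 + 8 - 22*sqrt(2))*153 + 38 = (26 - 22*sqrt(2))*153 + 38 = (3978 - 3366*sqrt(2)) + 38 = 4016 - 3366*sqrt(2)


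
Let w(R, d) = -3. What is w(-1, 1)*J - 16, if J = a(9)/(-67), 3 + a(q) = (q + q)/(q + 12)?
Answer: -7549/469 ≈ -16.096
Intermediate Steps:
a(q) = -3 + 2*q/(12 + q) (a(q) = -3 + (q + q)/(q + 12) = -3 + (2*q)/(12 + q) = -3 + 2*q/(12 + q))
J = 15/469 (J = ((-36 - 1*9)/(12 + 9))/(-67) = ((-36 - 9)/21)*(-1/67) = ((1/21)*(-45))*(-1/67) = -15/7*(-1/67) = 15/469 ≈ 0.031983)
w(-1, 1)*J - 16 = -3*15/469 - 16 = -45/469 - 16 = -7549/469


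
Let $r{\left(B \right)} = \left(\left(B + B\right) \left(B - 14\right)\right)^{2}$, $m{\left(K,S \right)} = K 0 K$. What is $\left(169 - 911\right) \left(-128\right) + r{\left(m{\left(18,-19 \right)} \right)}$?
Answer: $94976$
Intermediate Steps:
$m{\left(K,S \right)} = 0$ ($m{\left(K,S \right)} = 0 K = 0$)
$r{\left(B \right)} = 4 B^{2} \left(-14 + B\right)^{2}$ ($r{\left(B \right)} = \left(2 B \left(-14 + B\right)\right)^{2} = 4 B^{2} \left(-14 + B\right)^{2}$)
$\left(169 - 911\right) \left(-128\right) + r{\left(m{\left(18,-19 \right)} \right)} = \left(169 - 911\right) \left(-128\right) + 4 \cdot 0^{2} \left(-14 + 0\right)^{2} = \left(-742\right) \left(-128\right) + 4 \cdot 0 \left(-14\right)^{2} = 94976 + 4 \cdot 0 \cdot 196 = 94976 + 0 = 94976$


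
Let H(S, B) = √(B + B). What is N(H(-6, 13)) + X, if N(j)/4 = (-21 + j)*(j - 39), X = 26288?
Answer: 29668 - 240*√26 ≈ 28444.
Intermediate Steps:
H(S, B) = √2*√B (H(S, B) = √(2*B) = √2*√B)
N(j) = 4*(-39 + j)*(-21 + j) (N(j) = 4*((-21 + j)*(j - 39)) = 4*((-21 + j)*(-39 + j)) = 4*((-39 + j)*(-21 + j)) = 4*(-39 + j)*(-21 + j))
N(H(-6, 13)) + X = (3276 - 240*√2*√13 + 4*(√2*√13)²) + 26288 = (3276 - 240*√26 + 4*(√26)²) + 26288 = (3276 - 240*√26 + 4*26) + 26288 = (3276 - 240*√26 + 104) + 26288 = (3380 - 240*√26) + 26288 = 29668 - 240*√26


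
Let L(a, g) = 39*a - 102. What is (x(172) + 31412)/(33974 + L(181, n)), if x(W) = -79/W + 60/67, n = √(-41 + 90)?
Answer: 361996915/471688844 ≈ 0.76745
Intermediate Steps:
n = 7 (n = √49 = 7)
L(a, g) = -102 + 39*a
x(W) = 60/67 - 79/W (x(W) = -79/W + 60*(1/67) = -79/W + 60/67 = 60/67 - 79/W)
(x(172) + 31412)/(33974 + L(181, n)) = ((60/67 - 79/172) + 31412)/(33974 + (-102 + 39*181)) = ((60/67 - 79*1/172) + 31412)/(33974 + (-102 + 7059)) = ((60/67 - 79/172) + 31412)/(33974 + 6957) = (5027/11524 + 31412)/40931 = (361996915/11524)*(1/40931) = 361996915/471688844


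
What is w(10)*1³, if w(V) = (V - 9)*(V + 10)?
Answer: 20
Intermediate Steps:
w(V) = (-9 + V)*(10 + V)
w(10)*1³ = (-90 + 10 + 10²)*1³ = (-90 + 10 + 100)*1 = 20*1 = 20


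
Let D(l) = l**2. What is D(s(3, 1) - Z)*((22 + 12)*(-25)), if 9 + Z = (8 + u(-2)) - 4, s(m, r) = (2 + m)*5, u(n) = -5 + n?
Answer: -1163650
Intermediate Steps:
s(m, r) = 10 + 5*m
Z = -12 (Z = -9 + ((8 + (-5 - 2)) - 4) = -9 + ((8 - 7) - 4) = -9 + (1 - 4) = -9 - 3 = -12)
D(s(3, 1) - Z)*((22 + 12)*(-25)) = ((10 + 5*3) - 1*(-12))**2*((22 + 12)*(-25)) = ((10 + 15) + 12)**2*(34*(-25)) = (25 + 12)**2*(-850) = 37**2*(-850) = 1369*(-850) = -1163650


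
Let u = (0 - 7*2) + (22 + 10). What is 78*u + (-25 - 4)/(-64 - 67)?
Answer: 183953/131 ≈ 1404.2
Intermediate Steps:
u = 18 (u = (0 - 14) + 32 = -14 + 32 = 18)
78*u + (-25 - 4)/(-64 - 67) = 78*18 + (-25 - 4)/(-64 - 67) = 1404 - 29/(-131) = 1404 - 29*(-1/131) = 1404 + 29/131 = 183953/131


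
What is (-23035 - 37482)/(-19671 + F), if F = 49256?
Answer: -60517/29585 ≈ -2.0455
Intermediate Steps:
(-23035 - 37482)/(-19671 + F) = (-23035 - 37482)/(-19671 + 49256) = -60517/29585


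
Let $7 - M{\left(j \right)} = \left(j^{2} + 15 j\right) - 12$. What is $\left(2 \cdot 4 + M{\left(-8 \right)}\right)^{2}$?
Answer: $6889$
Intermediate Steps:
$M{\left(j \right)} = 19 - j^{2} - 15 j$ ($M{\left(j \right)} = 7 - \left(\left(j^{2} + 15 j\right) - 12\right) = 7 - \left(-12 + j^{2} + 15 j\right) = 19 - j^{2} - 15 j$)
$\left(2 \cdot 4 + M{\left(-8 \right)}\right)^{2} = \left(2 \cdot 4 - -75\right)^{2} = \left(8 + \left(19 - 64 + 120\right)\right)^{2} = \left(8 + 75\right)^{2} = 83^{2} = 6889$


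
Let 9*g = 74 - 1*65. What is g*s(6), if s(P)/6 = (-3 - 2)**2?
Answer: 150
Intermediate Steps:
s(P) = 150 (s(P) = 6*(-3 - 2)**2 = 6*(-5)**2 = 6*25 = 150)
g = 1 (g = (74 - 1*65)/9 = (74 - 65)/9 = (1/9)*9 = 1)
g*s(6) = 1*150 = 150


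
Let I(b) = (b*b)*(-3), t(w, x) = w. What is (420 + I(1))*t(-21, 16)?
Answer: -8757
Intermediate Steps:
I(b) = -3*b² (I(b) = b²*(-3) = -3*b²)
(420 + I(1))*t(-21, 16) = (420 - 3*1²)*(-21) = (420 - 3*1)*(-21) = (420 - 3)*(-21) = 417*(-21) = -8757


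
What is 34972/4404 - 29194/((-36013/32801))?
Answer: 1054624087453/39650313 ≈ 26598.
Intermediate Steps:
34972/4404 - 29194/((-36013/32801)) = 34972*(1/4404) - 29194/((-36013*1/32801)) = 8743/1101 - 29194/(-36013/32801) = 8743/1101 - 29194*(-32801/36013) = 8743/1101 + 957592394/36013 = 1054624087453/39650313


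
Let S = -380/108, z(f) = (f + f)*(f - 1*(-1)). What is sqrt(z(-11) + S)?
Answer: sqrt(17535)/9 ≈ 14.713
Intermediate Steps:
z(f) = 2*f*(1 + f) (z(f) = (2*f)*(f + 1) = (2*f)*(1 + f) = 2*f*(1 + f))
S = -95/27 (S = -380*1/108 = -95/27 ≈ -3.5185)
sqrt(z(-11) + S) = sqrt(2*(-11)*(1 - 11) - 95/27) = sqrt(2*(-11)*(-10) - 95/27) = sqrt(220 - 95/27) = sqrt(5845/27) = sqrt(17535)/9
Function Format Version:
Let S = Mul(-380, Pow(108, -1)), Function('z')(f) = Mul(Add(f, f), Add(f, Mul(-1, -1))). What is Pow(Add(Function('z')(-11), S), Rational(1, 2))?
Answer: Mul(Rational(1, 9), Pow(17535, Rational(1, 2))) ≈ 14.713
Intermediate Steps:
Function('z')(f) = Mul(2, f, Add(1, f)) (Function('z')(f) = Mul(Mul(2, f), Add(f, 1)) = Mul(Mul(2, f), Add(1, f)) = Mul(2, f, Add(1, f)))
S = Rational(-95, 27) (S = Mul(-380, Rational(1, 108)) = Rational(-95, 27) ≈ -3.5185)
Pow(Add(Function('z')(-11), S), Rational(1, 2)) = Pow(Add(Mul(2, -11, Add(1, -11)), Rational(-95, 27)), Rational(1, 2)) = Pow(Add(Mul(2, -11, -10), Rational(-95, 27)), Rational(1, 2)) = Pow(Add(220, Rational(-95, 27)), Rational(1, 2)) = Pow(Rational(5845, 27), Rational(1, 2)) = Mul(Rational(1, 9), Pow(17535, Rational(1, 2)))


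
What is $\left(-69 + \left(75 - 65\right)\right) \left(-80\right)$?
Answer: $4720$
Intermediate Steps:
$\left(-69 + \left(75 - 65\right)\right) \left(-80\right) = \left(-69 + 10\right) \left(-80\right) = \left(-59\right) \left(-80\right) = 4720$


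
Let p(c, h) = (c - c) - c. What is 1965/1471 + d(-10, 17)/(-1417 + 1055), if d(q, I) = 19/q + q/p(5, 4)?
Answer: 7111829/5325020 ≈ 1.3356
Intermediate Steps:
p(c, h) = -c (p(c, h) = 0 - c = -c)
d(q, I) = 19/q - q/5 (d(q, I) = 19/q + q/((-1*5)) = 19/q + q/(-5) = 19/q + q*(-1/5) = 19/q - q/5)
1965/1471 + d(-10, 17)/(-1417 + 1055) = 1965/1471 + (19/(-10) - 1/5*(-10))/(-1417 + 1055) = 1965*(1/1471) + (19*(-1/10) + 2)/(-362) = 1965/1471 + (-19/10 + 2)*(-1/362) = 1965/1471 + (1/10)*(-1/362) = 1965/1471 - 1/3620 = 7111829/5325020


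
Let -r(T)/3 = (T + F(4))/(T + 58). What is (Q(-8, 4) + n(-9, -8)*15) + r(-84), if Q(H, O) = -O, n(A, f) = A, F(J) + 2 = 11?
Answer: -3839/26 ≈ -147.65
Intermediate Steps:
F(J) = 9 (F(J) = -2 + 11 = 9)
r(T) = -3*(9 + T)/(58 + T) (r(T) = -3*(T + 9)/(T + 58) = -3*(9 + T)/(58 + T))
(Q(-8, 4) + n(-9, -8)*15) + r(-84) = (-1*4 - 9*15) + 3*(-9 - 1*(-84))/(58 - 84) = (-4 - 135) + 3*(-9 + 84)/(-26) = -139 + 3*(-1/26)*75 = -139 - 225/26 = -3839/26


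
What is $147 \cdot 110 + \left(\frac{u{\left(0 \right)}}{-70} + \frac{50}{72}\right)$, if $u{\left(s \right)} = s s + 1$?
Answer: $\frac{20375057}{1260} \approx 16171.0$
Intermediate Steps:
$u{\left(s \right)} = 1 + s^{2}$ ($u{\left(s \right)} = s^{2} + 1 = 1 + s^{2}$)
$147 \cdot 110 + \left(\frac{u{\left(0 \right)}}{-70} + \frac{50}{72}\right) = 147 \cdot 110 + \left(\frac{1 + 0^{2}}{-70} + \frac{50}{72}\right) = 16170 + \left(\left(1 + 0\right) \left(- \frac{1}{70}\right) + 50 \cdot \frac{1}{72}\right) = 16170 + \left(1 \left(- \frac{1}{70}\right) + \frac{25}{36}\right) = 16170 + \left(- \frac{1}{70} + \frac{25}{36}\right) = 16170 + \frac{857}{1260} = \frac{20375057}{1260}$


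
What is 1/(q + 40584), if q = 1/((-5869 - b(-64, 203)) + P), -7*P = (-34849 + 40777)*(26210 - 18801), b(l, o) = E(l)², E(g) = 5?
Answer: 43961810/1784146097033 ≈ 2.4640e-5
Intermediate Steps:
b(l, o) = 25 (b(l, o) = 5² = 25)
P = -43920552/7 (P = -(-34849 + 40777)*(26210 - 18801)/7 = -5928*7409/7 = -⅐*43920552 = -43920552/7 ≈ -6.2744e+6)
q = -7/43961810 (q = 1/((-5869 - 1*25) - 43920552/7) = 1/((-5869 - 25) - 43920552/7) = 1/(-5894 - 43920552/7) = 1/(-43961810/7) = -7/43961810 ≈ -1.5923e-7)
1/(q + 40584) = 1/(-7/43961810 + 40584) = 1/(1784146097033/43961810) = 43961810/1784146097033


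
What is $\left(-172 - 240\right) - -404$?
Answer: $-8$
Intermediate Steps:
$\left(-172 - 240\right) - -404 = -412 + 404 = -8$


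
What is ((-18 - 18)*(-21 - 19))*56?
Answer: 80640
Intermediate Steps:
((-18 - 18)*(-21 - 19))*56 = -36*(-40)*56 = 1440*56 = 80640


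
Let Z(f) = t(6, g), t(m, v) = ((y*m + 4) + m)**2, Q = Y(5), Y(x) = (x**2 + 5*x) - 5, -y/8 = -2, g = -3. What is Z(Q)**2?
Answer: 126247696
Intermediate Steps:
y = 16 (y = -8*(-2) = 16)
Y(x) = -5 + x**2 + 5*x
Q = 45 (Q = -5 + 5**2 + 5*5 = -5 + 25 + 25 = 45)
t(m, v) = (4 + 17*m)**2 (t(m, v) = ((16*m + 4) + m)**2 = ((4 + 16*m) + m)**2 = (4 + 17*m)**2)
Z(f) = 11236 (Z(f) = (4 + 17*6)**2 = (4 + 102)**2 = 106**2 = 11236)
Z(Q)**2 = 11236**2 = 126247696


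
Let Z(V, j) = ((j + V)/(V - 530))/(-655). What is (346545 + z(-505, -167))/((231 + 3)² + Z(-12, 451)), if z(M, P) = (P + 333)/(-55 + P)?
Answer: 13655960924120/2157721007889 ≈ 6.3289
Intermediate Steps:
z(M, P) = (333 + P)/(-55 + P)
Z(V, j) = -(V + j)/(655*(-530 + V)) (Z(V, j) = ((V + j)/(-530 + V))*(-1/655) = -(V + j)/(655*(-530 + V)))
(346545 + z(-505, -167))/((231 + 3)² + Z(-12, 451)) = (346545 + (333 - 167)/(-55 - 167))/((231 + 3)² + (-1*(-12) - 1*451)/(655*(-530 - 12))) = (346545 + 166/(-222))/(234² + (1/655)*(12 - 451)/(-542)) = (346545 - 1/222*166)/(54756 + (1/655)*(-1/542)*(-439)) = (346545 - 83/111)/(54756 + 439/355010) = 38466412/(111*(19438927999/355010)) = (38466412/111)*(355010/19438927999) = 13655960924120/2157721007889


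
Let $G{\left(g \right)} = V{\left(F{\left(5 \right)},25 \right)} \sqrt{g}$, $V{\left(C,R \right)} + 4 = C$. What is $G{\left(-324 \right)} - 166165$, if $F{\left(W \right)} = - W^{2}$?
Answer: $-166165 - 522 i \approx -1.6617 \cdot 10^{5} - 522.0 i$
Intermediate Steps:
$V{\left(C,R \right)} = -4 + C$
$G{\left(g \right)} = - 29 \sqrt{g}$ ($G{\left(g \right)} = \left(-4 - 5^{2}\right) \sqrt{g} = \left(-4 - 25\right) \sqrt{g} = - 29 \sqrt{g}$)
$G{\left(-324 \right)} - 166165 = - 29 \sqrt{-324} - 166165 = - 29 \cdot 18 i - 166165 = - 522 i - 166165 = -166165 - 522 i$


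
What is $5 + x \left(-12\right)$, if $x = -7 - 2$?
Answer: $113$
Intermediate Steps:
$x = -9$ ($x = -7 - 2 = -9$)
$5 + x \left(-12\right) = 5 - -108 = 5 + 108 = 113$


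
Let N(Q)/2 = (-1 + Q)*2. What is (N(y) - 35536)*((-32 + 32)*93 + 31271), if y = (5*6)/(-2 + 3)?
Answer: -1107618820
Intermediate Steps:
y = 30 (y = 30/1 = 30*1 = 30)
N(Q) = -4 + 4*Q (N(Q) = 2*((-1 + Q)*2) = 2*(-2 + 2*Q) = -4 + 4*Q)
(N(y) - 35536)*((-32 + 32)*93 + 31271) = ((-4 + 4*30) - 35536)*((-32 + 32)*93 + 31271) = ((-4 + 120) - 35536)*(0*93 + 31271) = (116 - 35536)*(0 + 31271) = -35420*31271 = -1107618820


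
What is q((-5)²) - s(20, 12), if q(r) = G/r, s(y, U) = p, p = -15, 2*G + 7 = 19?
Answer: 381/25 ≈ 15.240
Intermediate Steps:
G = 6 (G = -7/2 + (½)*19 = -7/2 + 19/2 = 6)
s(y, U) = -15
q(r) = 6/r
q((-5)²) - s(20, 12) = 6/((-5)²) - 1*(-15) = 6/25 + 15 = 381/25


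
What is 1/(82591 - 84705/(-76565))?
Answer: 15313/1264732924 ≈ 1.2108e-5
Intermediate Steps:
1/(82591 - 84705/(-76565)) = 1/(82591 - 84705*(-1/76565)) = 1/(82591 + 16941/15313) = 1/(1264732924/15313) = 15313/1264732924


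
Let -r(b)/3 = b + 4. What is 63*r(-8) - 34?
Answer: 722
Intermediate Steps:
r(b) = -12 - 3*b (r(b) = -3*(b + 4) = -3*(4 + b) = -12 - 3*b)
63*r(-8) - 34 = 63*(-12 - 3*(-8)) - 34 = 63*(-12 + 24) - 34 = 63*12 - 34 = 756 - 34 = 722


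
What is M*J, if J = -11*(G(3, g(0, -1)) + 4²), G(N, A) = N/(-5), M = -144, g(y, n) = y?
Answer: 121968/5 ≈ 24394.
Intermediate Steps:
G(N, A) = -N/5 (G(N, A) = N*(-⅕) = -N/5)
J = -847/5 (J = -11*(-⅕*3 + 4²) = -11*(-⅗ + 16) = -11*77/5 = -847/5 ≈ -169.40)
M*J = -144*(-847/5) = 121968/5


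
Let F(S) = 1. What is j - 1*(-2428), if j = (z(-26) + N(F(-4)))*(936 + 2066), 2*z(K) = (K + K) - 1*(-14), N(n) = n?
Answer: -51608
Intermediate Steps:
z(K) = 7 + K (z(K) = ((K + K) - 1*(-14))/2 = (2*K + 14)/2 = (14 + 2*K)/2 = 7 + K)
j = -54036 (j = ((7 - 26) + 1)*(936 + 2066) = (-19 + 1)*3002 = -18*3002 = -54036)
j - 1*(-2428) = -54036 - 1*(-2428) = -54036 + 2428 = -51608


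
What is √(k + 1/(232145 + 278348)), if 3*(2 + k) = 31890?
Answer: 11*√22889998179465/510493 ≈ 103.09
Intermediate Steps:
k = 10628 (k = -2 + (⅓)*31890 = -2 + 10630 = 10628)
√(k + 1/(232145 + 278348)) = √(10628 + 1/(232145 + 278348)) = √(10628 + 1/510493) = √(5425519605/510493) = 11*√22889998179465/510493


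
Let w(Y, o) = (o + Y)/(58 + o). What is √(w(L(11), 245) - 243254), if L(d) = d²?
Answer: 2*I*√620355433/101 ≈ 493.21*I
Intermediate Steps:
w(Y, o) = (Y + o)/(58 + o)
√(w(L(11), 245) - 243254) = √((11² + 245)/(58 + 245) - 243254) = √((121 + 245)/303 - 243254) = √((1/303)*366 - 243254) = √(122/101 - 243254) = √(-24568532/101) = 2*I*√620355433/101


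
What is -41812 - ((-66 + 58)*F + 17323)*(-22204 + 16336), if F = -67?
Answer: 104754800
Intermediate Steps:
-41812 - ((-66 + 58)*F + 17323)*(-22204 + 16336) = -41812 - ((-66 + 58)*(-67) + 17323)*(-22204 + 16336) = -41812 - (-8*(-67) + 17323)*(-5868) = -41812 - (536 + 17323)*(-5868) = -41812 - 17859*(-5868) = -41812 - 1*(-104796612) = -41812 + 104796612 = 104754800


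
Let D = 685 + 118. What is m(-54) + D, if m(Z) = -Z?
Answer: 857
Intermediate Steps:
D = 803
m(-54) + D = -1*(-54) + 803 = 54 + 803 = 857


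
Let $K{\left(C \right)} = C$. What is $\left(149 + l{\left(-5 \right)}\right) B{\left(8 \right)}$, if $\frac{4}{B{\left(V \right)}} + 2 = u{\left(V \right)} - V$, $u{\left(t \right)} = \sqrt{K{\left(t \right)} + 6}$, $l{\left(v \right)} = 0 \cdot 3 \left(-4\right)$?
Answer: $- \frac{2980}{43} - \frac{298 \sqrt{14}}{43} \approx -95.233$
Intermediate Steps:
$l{\left(v \right)} = 0$ ($l{\left(v \right)} = 0 \left(-4\right) = 0$)
$u{\left(t \right)} = \sqrt{6 + t}$ ($u{\left(t \right)} = \sqrt{t + 6} = \sqrt{6 + t}$)
$B{\left(V \right)} = \frac{4}{-2 + \sqrt{6 + V} - V}$ ($B{\left(V \right)} = \frac{4}{-2 - \left(V - \sqrt{6 + V}\right)} = \frac{4}{-2 + \sqrt{6 + V} - V}$)
$\left(149 + l{\left(-5 \right)}\right) B{\left(8 \right)} = \left(149 + 0\right) \left(- \frac{4}{2 + 8 - \sqrt{6 + 8}}\right) = 149 \left(- \frac{4}{2 + 8 - \sqrt{14}}\right) = 149 \left(- \frac{4}{10 - \sqrt{14}}\right) = - \frac{596}{10 - \sqrt{14}}$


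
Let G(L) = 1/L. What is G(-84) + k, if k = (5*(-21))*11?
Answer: -97021/84 ≈ -1155.0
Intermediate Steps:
k = -1155 (k = -105*11 = -1155)
G(-84) + k = 1/(-84) - 1155 = -1/84 - 1155 = -97021/84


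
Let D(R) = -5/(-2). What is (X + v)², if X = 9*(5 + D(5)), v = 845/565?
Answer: 243141649/51076 ≈ 4760.4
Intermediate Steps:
v = 169/113 (v = 845*(1/565) = 169/113 ≈ 1.4956)
D(R) = 5/2 (D(R) = -5*(-½) = 5/2)
X = 135/2 (X = 9*(5 + 5/2) = 9*(15/2) = 135/2 ≈ 67.500)
(X + v)² = (135/2 + 169/113)² = (15593/226)² = 243141649/51076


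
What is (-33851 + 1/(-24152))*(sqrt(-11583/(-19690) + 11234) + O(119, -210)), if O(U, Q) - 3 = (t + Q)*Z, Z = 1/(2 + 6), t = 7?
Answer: 146344914187/193216 - 817569353*sqrt(35996744270)/43232080 ≈ -2.8306e+6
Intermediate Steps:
Z = 1/8 ≈ 0.12500
O(U, Q) = 31/8 + Q/8 (O(U, Q) = 3 + (7 + Q)*(1/8) = 3 + (7/8 + Q/8) = 31/8 + Q/8)
(-33851 + 1/(-24152))*(sqrt(-11583/(-19690) + 11234) + O(119, -210)) = (-33851 + 1/(-24152))*(sqrt(-11583/(-19690) + 11234) + (31/8 + (1/8)*(-210))) = (-33851 - 1/24152)*(sqrt(-11583*(-1/19690) + 11234) + (31/8 - 105/4)) = -817569353*(sqrt(1053/1790 + 11234) - 179/8)/24152 = -817569353*(sqrt(20109913/1790) - 179/8)/24152 = -817569353*(sqrt(35996744270)/1790 - 179/8)/24152 = -817569353*(-179/8 + sqrt(35996744270)/1790)/24152 = 146344914187/193216 - 817569353*sqrt(35996744270)/43232080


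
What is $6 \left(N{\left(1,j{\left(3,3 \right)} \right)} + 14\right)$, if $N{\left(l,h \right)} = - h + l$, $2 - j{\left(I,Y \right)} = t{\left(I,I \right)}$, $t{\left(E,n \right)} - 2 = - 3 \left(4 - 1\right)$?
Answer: $36$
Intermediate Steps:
$t{\left(E,n \right)} = -7$ ($t{\left(E,n \right)} = 2 - 3 \left(4 - 1\right) = 2 - 9 = -7$)
$j{\left(I,Y \right)} = 9$ ($j{\left(I,Y \right)} = 2 - -7 = 2 + 7 = 9$)
$N{\left(l,h \right)} = l - h$
$6 \left(N{\left(1,j{\left(3,3 \right)} \right)} + 14\right) = 6 \left(\left(1 - 9\right) + 14\right) = 6 \left(-8 + 14\right) = 6 \cdot 6 = 36$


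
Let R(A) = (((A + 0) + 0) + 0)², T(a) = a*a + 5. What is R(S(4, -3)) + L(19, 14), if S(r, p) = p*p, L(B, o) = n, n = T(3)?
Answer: 95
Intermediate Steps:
T(a) = 5 + a² (T(a) = a² + 5 = 5 + a²)
n = 14 (n = 5 + 3² = 5 + 9 = 14)
L(B, o) = 14
S(r, p) = p²
R(A) = A² (R(A) = ((A + 0) + 0)² = (A + 0)² = A²)
R(S(4, -3)) + L(19, 14) = ((-3)²)² + 14 = 9² + 14 = 81 + 14 = 95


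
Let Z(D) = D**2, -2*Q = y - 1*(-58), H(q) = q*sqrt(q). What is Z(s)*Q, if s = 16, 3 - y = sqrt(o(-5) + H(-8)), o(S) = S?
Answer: -7808 + 128*sqrt(-5 - 16*I*sqrt(2)) ≈ -7422.2 - 480.41*I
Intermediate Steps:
H(q) = q**(3/2)
y = 3 - sqrt(-5 - 16*I*sqrt(2)) (y = 3 - sqrt(-5 + (-8)**(3/2)) = 3 - sqrt(-5 - 16*I*sqrt(2)) ≈ -0.014404 + 3.7532*I)
Q = -61/2 + sqrt(-5 - 16*I*sqrt(2))/2 (Q = -((3 - sqrt(-5 - 16*I*sqrt(2))) - 1*(-58))/2 = -((3 - sqrt(-5 - 16*I*sqrt(2))) + 58)/2 = -(61 - sqrt(-5 - 16*I*sqrt(2)))/2 = -61/2 + sqrt(-5 - 16*I*sqrt(2))/2 ≈ -28.993 - 1.8766*I)
Z(s)*Q = 16**2*(-61/2 + sqrt(-5 - 16*I*sqrt(2))/2) = 256*(-61/2 + sqrt(-5 - 16*I*sqrt(2))/2) = -7808 + 128*sqrt(-5 - 16*I*sqrt(2))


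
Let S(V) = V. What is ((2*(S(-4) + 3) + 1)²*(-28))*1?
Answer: -28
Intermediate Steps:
((2*(S(-4) + 3) + 1)²*(-28))*1 = ((2*(-4 + 3) + 1)²*(-28))*1 = ((2*(-1) + 1)²*(-28))*1 = ((-2 + 1)²*(-28))*1 = ((-1)²*(-28))*1 = (1*(-28))*1 = -28*1 = -28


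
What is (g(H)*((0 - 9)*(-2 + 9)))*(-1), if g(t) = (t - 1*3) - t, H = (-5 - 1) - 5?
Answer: -189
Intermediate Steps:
H = -11 (H = -6 - 5 = -11)
g(t) = -3 (g(t) = (t - 3) - t = (-3 + t) - t = -3)
(g(H)*((0 - 9)*(-2 + 9)))*(-1) = -3*(0 - 9)*(-2 + 9)*(-1) = -(-27)*7*(-1) = -3*(-63)*(-1) = 189*(-1) = -189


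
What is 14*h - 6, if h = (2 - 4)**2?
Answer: 50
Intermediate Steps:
h = 4 (h = (-2)**2 = 4)
14*h - 6 = 14*4 - 6 = 56 - 6 = 50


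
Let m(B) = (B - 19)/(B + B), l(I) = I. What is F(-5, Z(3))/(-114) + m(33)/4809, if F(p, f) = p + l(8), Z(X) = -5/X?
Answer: -22633/861498 ≈ -0.026272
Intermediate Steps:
m(B) = (-19 + B)/(2*B) (m(B) = (-19 + B)/((2*B)) = (-19 + B)*(1/(2*B)) = (-19 + B)/(2*B))
F(p, f) = 8 + p (F(p, f) = p + 8 = 8 + p)
F(-5, Z(3))/(-114) + m(33)/4809 = (8 - 5)/(-114) + ((1/2)*(-19 + 33)/33)/4809 = 3*(-1/114) + ((1/2)*(1/33)*14)*(1/4809) = -1/38 + (7/33)*(1/4809) = -1/38 + 1/22671 = -22633/861498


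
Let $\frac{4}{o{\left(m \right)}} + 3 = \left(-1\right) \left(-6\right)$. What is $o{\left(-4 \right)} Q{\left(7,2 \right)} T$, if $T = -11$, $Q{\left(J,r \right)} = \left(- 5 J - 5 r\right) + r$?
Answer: $\frac{1892}{3} \approx 630.67$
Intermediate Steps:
$Q{\left(J,r \right)} = - 5 J - 4 r$
$o{\left(m \right)} = \frac{4}{3}$ ($o{\left(m \right)} = \frac{4}{-3 - -6} = \frac{4}{-3 + 6} = \frac{4}{3}$)
$o{\left(-4 \right)} Q{\left(7,2 \right)} T = \frac{4 \left(\left(-5\right) 7 - 8\right)}{3} \left(-11\right) = \frac{4 \left(-35 - 8\right)}{3} \left(-11\right) = \frac{4}{3} \left(-43\right) \left(-11\right) = \left(- \frac{172}{3}\right) \left(-11\right) = \frac{1892}{3}$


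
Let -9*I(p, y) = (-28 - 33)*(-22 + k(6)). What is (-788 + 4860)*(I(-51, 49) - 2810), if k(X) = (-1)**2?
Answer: -36065704/3 ≈ -1.2022e+7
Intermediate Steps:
k(X) = 1
I(p, y) = -427/3 (I(p, y) = -(-28 - 33)*(-22 + 1)/9 = -(-61)*(-21)/9 = -1/9*1281 = -427/3)
(-788 + 4860)*(I(-51, 49) - 2810) = (-788 + 4860)*(-427/3 - 2810) = 4072*(-8857/3) = -36065704/3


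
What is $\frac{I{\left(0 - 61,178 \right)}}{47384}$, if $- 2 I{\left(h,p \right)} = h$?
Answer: $\frac{61}{94768} \approx 0.00064368$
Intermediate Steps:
$I{\left(h,p \right)} = - \frac{h}{2}$
$\frac{I{\left(0 - 61,178 \right)}}{47384} = \frac{\left(- \frac{1}{2}\right) \left(0 - 61\right)}{47384} = \left(- \frac{1}{2}\right) \left(-61\right) \frac{1}{47384} = \frac{61}{2} \cdot \frac{1}{47384} = \frac{61}{94768}$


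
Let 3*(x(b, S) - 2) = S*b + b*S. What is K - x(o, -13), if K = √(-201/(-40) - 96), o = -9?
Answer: -80 + I*√36390/20 ≈ -80.0 + 9.5381*I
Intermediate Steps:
K = I*√36390/20 (K = √(-201*(-1/40) - 96) = √(201/40 - 96) = √(-3639/40) = I*√36390/20 ≈ 9.5381*I)
x(b, S) = 2 + 2*S*b/3 (x(b, S) = 2 + (S*b + b*S)/3 = 2 + (S*b + S*b)/3 = 2 + (2*S*b)/3 = 2 + 2*S*b/3)
K - x(o, -13) = I*√36390/20 - (2 + (⅔)*(-13)*(-9)) = I*√36390/20 - (2 + 78) = I*√36390/20 - 1*80 = I*√36390/20 - 80 = -80 + I*√36390/20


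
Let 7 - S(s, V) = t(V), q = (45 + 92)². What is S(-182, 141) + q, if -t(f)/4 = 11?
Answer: 18820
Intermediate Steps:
q = 18769 (q = 137² = 18769)
t(f) = -44 (t(f) = -4*11 = -44)
S(s, V) = 51 (S(s, V) = 7 - 1*(-44) = 7 + 44 = 51)
S(-182, 141) + q = 51 + 18769 = 18820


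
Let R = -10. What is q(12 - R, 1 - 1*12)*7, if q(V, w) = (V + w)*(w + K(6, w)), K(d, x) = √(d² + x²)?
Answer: -847 + 77*√157 ≈ 117.81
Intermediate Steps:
q(V, w) = (V + w)*(w + √(36 + w²)) (q(V, w) = (V + w)*(w + √(6² + w²)) = (V + w)*(w + √(36 + w²)))
q(12 - R, 1 - 1*12)*7 = ((1 - 1*12)² + (12 - 1*(-10))*(1 - 1*12) + (12 - 1*(-10))*√(36 + (1 - 1*12)²) + (1 - 1*12)*√(36 + (1 - 1*12)²))*7 = ((1 - 12)² + (12 + 10)*(1 - 12) + (12 + 10)*√(36 + (1 - 12)²) + (1 - 12)*√(36 + (1 - 12)²))*7 = ((-11)² + 22*(-11) + 22*√(36 + (-11)²) - 11*√(36 + (-11)²))*7 = (121 - 242 + 22*√(36 + 121) - 11*√(36 + 121))*7 = (121 - 242 + 22*√157 - 11*√157)*7 = (-121 + 11*√157)*7 = -847 + 77*√157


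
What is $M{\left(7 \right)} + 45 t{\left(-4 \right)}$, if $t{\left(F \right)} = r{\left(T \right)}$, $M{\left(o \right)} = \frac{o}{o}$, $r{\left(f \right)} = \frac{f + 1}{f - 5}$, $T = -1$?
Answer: $1$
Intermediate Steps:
$r{\left(f \right)} = \frac{1 + f}{-5 + f}$
$M{\left(o \right)} = 1$
$t{\left(F \right)} = 0$ ($t{\left(F \right)} = \frac{1 - 1}{-5 - 1} = \frac{1}{-6} \cdot 0 = \left(- \frac{1}{6}\right) 0 = 0$)
$M{\left(7 \right)} + 45 t{\left(-4 \right)} = 1 + 45 \cdot 0 = 1 + 0 = 1$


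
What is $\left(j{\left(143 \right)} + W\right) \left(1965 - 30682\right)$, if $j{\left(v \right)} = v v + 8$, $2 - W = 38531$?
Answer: $518973624$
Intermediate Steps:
$W = -38529$ ($W = 2 - 38531 = -38529$)
$j{\left(v \right)} = 8 + v^{2}$ ($j{\left(v \right)} = v^{2} + 8 = 8 + v^{2}$)
$\left(j{\left(143 \right)} + W\right) \left(1965 - 30682\right) = \left(\left(8 + 143^{2}\right) - 38529\right) \left(1965 - 30682\right) = \left(\left(8 + 20449\right) - 38529\right) \left(-28717\right) = \left(20457 - 38529\right) \left(-28717\right) = \left(-18072\right) \left(-28717\right) = 518973624$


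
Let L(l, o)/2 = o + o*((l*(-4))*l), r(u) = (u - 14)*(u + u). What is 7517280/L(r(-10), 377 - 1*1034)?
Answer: 1252880/201830181 ≈ 0.0062076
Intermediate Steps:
r(u) = 2*u*(-14 + u) (r(u) = (-14 + u)*(2*u) = 2*u*(-14 + u))
L(l, o) = 2*o - 8*o*l**2 (L(l, o) = 2*(o + o*((l*(-4))*l)) = 2*(o + o*((-4*l)*l)) = 2*(o + o*(-4*l**2)) = 2*(o - 4*o*l**2) = 2*o - 8*o*l**2)
7517280/L(r(-10), 377 - 1*1034) = 7517280/((2*(377 - 1*1034)*(1 - 4*400*(-14 - 10)**2))) = 7517280/((2*(377 - 1034)*(1 - 4*(2*(-10)*(-24))**2))) = 7517280/((2*(-657)*(1 - 4*480**2))) = 7517280/((2*(-657)*(1 - 4*230400))) = 7517280/((2*(-657)*(1 - 921600))) = 7517280/((2*(-657)*(-921599))) = 7517280/1210981086 = 7517280*(1/1210981086) = 1252880/201830181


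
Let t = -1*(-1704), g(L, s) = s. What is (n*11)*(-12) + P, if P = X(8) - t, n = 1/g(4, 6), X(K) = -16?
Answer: -1742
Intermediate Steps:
n = ⅙ (n = 1/6 = ⅙ ≈ 0.16667)
t = 1704
P = -1720 (P = -16 - 1*1704 = -16 - 1704 = -1720)
(n*11)*(-12) + P = ((⅙)*11)*(-12) - 1720 = (11/6)*(-12) - 1720 = -22 - 1720 = -1742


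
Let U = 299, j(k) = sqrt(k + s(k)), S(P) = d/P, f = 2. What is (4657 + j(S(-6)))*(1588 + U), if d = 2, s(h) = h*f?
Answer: 8787759 + 1887*I ≈ 8.7878e+6 + 1887.0*I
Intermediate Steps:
s(h) = 2*h (s(h) = h*2 = 2*h)
S(P) = 2/P
j(k) = sqrt(3)*sqrt(k) (j(k) = sqrt(k + 2*k) = sqrt(3*k) = sqrt(3)*sqrt(k))
(4657 + j(S(-6)))*(1588 + U) = (4657 + sqrt(3)*sqrt(2/(-6)))*(1588 + 299) = (4657 + sqrt(3)*sqrt(2*(-1/6)))*1887 = (4657 + sqrt(3)*sqrt(-1/3))*1887 = (4657 + sqrt(3)*(I*sqrt(3)/3))*1887 = (4657 + I)*1887 = 8787759 + 1887*I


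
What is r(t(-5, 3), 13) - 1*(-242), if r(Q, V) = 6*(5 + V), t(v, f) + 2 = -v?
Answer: 350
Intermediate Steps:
t(v, f) = -2 - v
r(Q, V) = 30 + 6*V
r(t(-5, 3), 13) - 1*(-242) = (30 + 6*13) - 1*(-242) = (30 + 78) + 242 = 108 + 242 = 350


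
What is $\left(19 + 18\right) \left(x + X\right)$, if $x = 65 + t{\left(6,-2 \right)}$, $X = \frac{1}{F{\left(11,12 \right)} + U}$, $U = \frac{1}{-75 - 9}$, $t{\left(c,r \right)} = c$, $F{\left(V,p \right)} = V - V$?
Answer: $-481$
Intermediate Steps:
$F{\left(V,p \right)} = 0$
$U = - \frac{1}{84}$ ($U = \frac{1}{-84} = - \frac{1}{84} \approx -0.011905$)
$X = -84$ ($X = \frac{1}{0 - \frac{1}{84}} = \frac{1}{- \frac{1}{84}} = -84$)
$x = 71$ ($x = 65 + 6 = 71$)
$\left(19 + 18\right) \left(x + X\right) = \left(19 + 18\right) \left(71 - 84\right) = 37 \left(-13\right) = -481$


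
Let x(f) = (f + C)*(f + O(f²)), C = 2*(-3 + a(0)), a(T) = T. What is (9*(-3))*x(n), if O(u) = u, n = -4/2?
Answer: 432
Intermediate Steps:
n = -2 (n = -4*½ = -2)
C = -6 (C = 2*(-3 + 0) = 2*(-3) = -6)
x(f) = (-6 + f)*(f + f²) (x(f) = (f - 6)*(f + f²) = (-6 + f)*(f + f²))
(9*(-3))*x(n) = (9*(-3))*(-2*(-6 + (-2)² - 5*(-2))) = -(-54)*(-6 + 4 + 10) = -(-54)*8 = -27*(-16) = 432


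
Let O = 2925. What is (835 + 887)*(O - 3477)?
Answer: -950544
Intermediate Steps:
(835 + 887)*(O - 3477) = (835 + 887)*(2925 - 3477) = 1722*(-552) = -950544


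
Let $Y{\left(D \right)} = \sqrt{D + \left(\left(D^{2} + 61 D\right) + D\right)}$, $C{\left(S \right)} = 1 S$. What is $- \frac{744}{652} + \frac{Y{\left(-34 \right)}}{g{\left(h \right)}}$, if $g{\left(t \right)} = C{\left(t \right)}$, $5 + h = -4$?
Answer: $- \frac{186}{163} - \frac{i \sqrt{986}}{9} \approx -1.1411 - 3.489 i$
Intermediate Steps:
$h = -9$ ($h = -5 - 4 = -9$)
$C{\left(S \right)} = S$
$Y{\left(D \right)} = \sqrt{D^{2} + 63 D}$ ($Y{\left(D \right)} = \sqrt{D + \left(D^{2} + 62 D\right)} = \sqrt{D^{2} + 63 D}$)
$g{\left(t \right)} = t$
$- \frac{744}{652} + \frac{Y{\left(-34 \right)}}{g{\left(h \right)}} = - \frac{744}{652} + \frac{\sqrt{- 34 \left(63 - 34\right)}}{-9} = \left(-744\right) \frac{1}{652} + \sqrt{\left(-34\right) 29} \left(- \frac{1}{9}\right) = - \frac{186}{163} + \sqrt{-986} \left(- \frac{1}{9}\right) = - \frac{186}{163} + i \sqrt{986} \left(- \frac{1}{9}\right) = - \frac{186}{163} - \frac{i \sqrt{986}}{9}$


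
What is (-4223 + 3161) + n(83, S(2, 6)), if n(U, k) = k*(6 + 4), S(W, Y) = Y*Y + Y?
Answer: -642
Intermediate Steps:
S(W, Y) = Y + Y² (S(W, Y) = Y² + Y = Y + Y²)
n(U, k) = 10*k (n(U, k) = k*10 = 10*k)
(-4223 + 3161) + n(83, S(2, 6)) = (-4223 + 3161) + 10*(6*(1 + 6)) = -1062 + 10*(6*7) = -1062 + 10*42 = -1062 + 420 = -642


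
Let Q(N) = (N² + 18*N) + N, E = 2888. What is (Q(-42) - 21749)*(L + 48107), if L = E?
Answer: -1059829085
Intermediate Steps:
L = 2888
Q(N) = N² + 19*N
(Q(-42) - 21749)*(L + 48107) = (-42*(19 - 42) - 21749)*(2888 + 48107) = (-42*(-23) - 21749)*50995 = (966 - 21749)*50995 = -20783*50995 = -1059829085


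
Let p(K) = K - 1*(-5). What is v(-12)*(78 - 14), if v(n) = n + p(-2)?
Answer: -576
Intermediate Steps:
p(K) = 5 + K (p(K) = K + 5 = 5 + K)
v(n) = 3 + n (v(n) = n + (5 - 2) = n + 3 = 3 + n)
v(-12)*(78 - 14) = (3 - 12)*(78 - 14) = -9*64 = -576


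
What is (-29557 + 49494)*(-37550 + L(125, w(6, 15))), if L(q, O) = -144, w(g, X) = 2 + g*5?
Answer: -751505278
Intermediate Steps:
w(g, X) = 2 + 5*g
(-29557 + 49494)*(-37550 + L(125, w(6, 15))) = (-29557 + 49494)*(-37550 - 144) = 19937*(-37694) = -751505278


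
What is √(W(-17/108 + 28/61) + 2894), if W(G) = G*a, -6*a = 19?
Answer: √13951466038/2196 ≈ 53.787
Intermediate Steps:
a = -19/6 (a = -⅙*19 = -19/6 ≈ -3.1667)
W(G) = -19*G/6 (W(G) = G*(-19/6) = -19*G/6)
√(W(-17/108 + 28/61) + 2894) = √(-19*(-17/108 + 28/61)/6 + 2894) = √(-19/6*1987/6588 + 2894) = √(-37753/39528 + 2894) = √(114356279/39528) = √13951466038/2196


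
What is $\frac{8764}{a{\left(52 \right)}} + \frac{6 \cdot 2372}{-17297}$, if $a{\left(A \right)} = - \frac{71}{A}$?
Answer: $- \frac{7883737688}{1228087} \approx -6419.5$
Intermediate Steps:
$\frac{8764}{a{\left(52 \right)}} + \frac{6 \cdot 2372}{-17297} = \frac{8764}{\left(-71\right) \frac{1}{52}} + \frac{6 \cdot 2372}{-17297} = \frac{8764}{\left(-71\right) \frac{1}{52}} + 14232 \left(- \frac{1}{17297}\right) = \frac{8764}{- \frac{71}{52}} - \frac{14232}{17297} = 8764 \left(- \frac{52}{71}\right) - \frac{14232}{17297} = - \frac{455728}{71} - \frac{14232}{17297} = - \frac{7883737688}{1228087}$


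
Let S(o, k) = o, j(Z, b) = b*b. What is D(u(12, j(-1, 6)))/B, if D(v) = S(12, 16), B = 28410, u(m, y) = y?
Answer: 2/4735 ≈ 0.00042239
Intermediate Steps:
j(Z, b) = b**2
D(v) = 12
D(u(12, j(-1, 6)))/B = 12/28410 = 12*(1/28410) = 2/4735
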